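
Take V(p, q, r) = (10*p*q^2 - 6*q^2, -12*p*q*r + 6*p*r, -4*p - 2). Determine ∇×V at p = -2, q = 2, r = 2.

(∇×V)₁ = ∂V₃/∂q − ∂V₂/∂r = 12*p*q - 6*p
(∇×V)₂ = ∂V₁/∂r − ∂V₃/∂p = 4
(∇×V)₃ = ∂V₂/∂p − ∂V₁/∂q = -20*p*q - 12*q*r + 12*q + 6*r
∇×V = (12*p*q - 6*p, 4, -20*p*q - 12*q*r + 12*q + 6*r)
At (-2, 2, 2): (-36, 4, 68).

(-36, 4, 68)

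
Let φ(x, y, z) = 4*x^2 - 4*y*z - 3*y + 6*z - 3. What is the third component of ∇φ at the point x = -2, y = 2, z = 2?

-2

(∇φ)_3 = ∂φ/∂z = -4*y + 6
At (-2, 2, 2): -2.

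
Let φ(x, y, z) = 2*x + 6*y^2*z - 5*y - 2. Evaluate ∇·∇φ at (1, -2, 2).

24

∂²φ/∂x² = 0
∂²φ/∂y² = 12*z
∂²φ/∂z² = 0
∇²φ = 12*z
At (1, -2, 2): 24.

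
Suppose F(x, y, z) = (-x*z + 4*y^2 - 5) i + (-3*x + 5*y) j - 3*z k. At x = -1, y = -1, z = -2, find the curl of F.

(0, 1, 5)

(∇×F)₁ = ∂F₃/∂y − ∂F₂/∂z = 0
(∇×F)₂ = ∂F₁/∂z − ∂F₃/∂x = -x
(∇×F)₃ = ∂F₂/∂x − ∂F₁/∂y = -8*y - 3
∇×F = (0, -x, -8*y - 3)
At (-1, -1, -2): (0, 1, 5).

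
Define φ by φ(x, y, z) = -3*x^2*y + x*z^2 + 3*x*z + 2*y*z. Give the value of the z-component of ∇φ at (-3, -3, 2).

(∇φ)_3 = ∂φ/∂z = 2*x*z + 3*x + 2*y
At (-3, -3, 2): -27.

-27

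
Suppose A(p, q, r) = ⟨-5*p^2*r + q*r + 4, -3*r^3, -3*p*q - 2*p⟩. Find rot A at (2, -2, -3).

(∇×A)₁ = ∂A₃/∂q − ∂A₂/∂r = -3*p + 9*r^2
(∇×A)₂ = ∂A₁/∂r − ∂A₃/∂p = -5*p^2 + 4*q + 2
(∇×A)₃ = ∂A₂/∂p − ∂A₁/∂q = -r
∇×A = (-3*p + 9*r^2, -5*p^2 + 4*q + 2, -r)
At (2, -2, -3): (75, -26, 3).

(75, -26, 3)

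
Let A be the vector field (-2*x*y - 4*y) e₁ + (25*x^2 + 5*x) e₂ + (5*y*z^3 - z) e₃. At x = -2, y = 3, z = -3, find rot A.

(-135, 0, -95)

(∇×A)₁ = ∂A₃/∂y − ∂A₂/∂z = 5*z^3
(∇×A)₂ = ∂A₁/∂z − ∂A₃/∂x = 0
(∇×A)₃ = ∂A₂/∂x − ∂A₁/∂y = 52*x + 9
∇×A = (5*z^3, 0, 52*x + 9)
At (-2, 3, -3): (-135, 0, -95).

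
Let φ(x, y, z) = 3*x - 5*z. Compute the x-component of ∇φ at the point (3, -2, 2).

(∇φ)_1 = ∂φ/∂x = 3
At (3, -2, 2): 3.

3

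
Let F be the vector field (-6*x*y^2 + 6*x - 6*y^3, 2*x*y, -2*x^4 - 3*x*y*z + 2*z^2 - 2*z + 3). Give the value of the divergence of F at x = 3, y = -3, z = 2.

-9

∂F₁/∂x = -6*y^2 + 6
∂F₂/∂y = 2*x
∂F₃/∂z = -3*x*y + 4*z - 2
∇·F = -3*x*y + 2*x - 6*y^2 + 4*z + 4
At (3, -3, 2): -9.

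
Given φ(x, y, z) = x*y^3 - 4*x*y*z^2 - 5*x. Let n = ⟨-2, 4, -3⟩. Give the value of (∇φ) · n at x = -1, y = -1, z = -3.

0

∂φ/∂x = y^3 - 4*y*z^2 - 5
∂φ/∂y = 3*x*y^2 - 4*x*z^2
∂φ/∂z = -8*x*y*z
∇φ at (-1, -1, -3) = (30, 33, 24)
∇φ · n = (30)(-2) + (33)(4) + (24)(-3) = 0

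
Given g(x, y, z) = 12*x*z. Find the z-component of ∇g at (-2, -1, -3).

(∇g)_3 = ∂g/∂z = 12*x
At (-2, -1, -3): -24.

-24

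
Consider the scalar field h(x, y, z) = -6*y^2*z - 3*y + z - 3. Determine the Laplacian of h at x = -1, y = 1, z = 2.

∂²h/∂x² = 0
∂²h/∂y² = -12*z
∂²h/∂z² = 0
∇²h = -12*z
At (-1, 1, 2): -24.

-24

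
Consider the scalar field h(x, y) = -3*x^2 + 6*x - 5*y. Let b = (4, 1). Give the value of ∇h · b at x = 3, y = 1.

-53

∂h/∂x = -6*x + 6
∂h/∂y = -5
∇h at (3, 1) = (-12, -5)
∇h · b = (-12)(4) + (-5)(1) = -53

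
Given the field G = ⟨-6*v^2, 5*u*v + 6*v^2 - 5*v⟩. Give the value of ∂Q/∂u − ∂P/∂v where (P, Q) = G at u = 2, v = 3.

51

∂G₂/∂u = 5*v
∂G₁/∂v = -12*v
Scalar curl = 17*v
At (2, 3): 51.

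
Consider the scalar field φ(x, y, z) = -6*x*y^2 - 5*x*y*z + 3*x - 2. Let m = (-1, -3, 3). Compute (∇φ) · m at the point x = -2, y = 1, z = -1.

-14

∂φ/∂x = -6*y^2 - 5*y*z + 3
∂φ/∂y = -12*x*y - 5*x*z
∂φ/∂z = -5*x*y
∇φ at (-2, 1, -1) = (2, 14, 10)
∇φ · m = (2)(-1) + (14)(-3) + (10)(3) = -14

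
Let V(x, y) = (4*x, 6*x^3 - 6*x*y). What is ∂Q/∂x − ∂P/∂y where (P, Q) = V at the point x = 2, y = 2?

∂V₂/∂x = 18*x^2 - 6*y
∂V₁/∂y = 0
Scalar curl = 18*x^2 - 6*y
At (2, 2): 60.

60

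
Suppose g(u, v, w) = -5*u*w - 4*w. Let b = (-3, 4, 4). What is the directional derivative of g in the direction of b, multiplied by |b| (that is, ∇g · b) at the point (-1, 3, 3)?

∂g/∂u = -5*w
∂g/∂v = 0
∂g/∂w = -5*u - 4
∇g at (-1, 3, 3) = (-15, 0, 1)
∇g · b = (-15)(-3) + (0)(4) + (1)(4) = 49

49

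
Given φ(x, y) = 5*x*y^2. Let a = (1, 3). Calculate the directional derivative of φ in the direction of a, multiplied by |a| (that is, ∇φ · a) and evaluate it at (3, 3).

∂φ/∂x = 5*y^2
∂φ/∂y = 10*x*y
∇φ at (3, 3) = (45, 90)
∇φ · a = (45)(1) + (90)(3) = 315

315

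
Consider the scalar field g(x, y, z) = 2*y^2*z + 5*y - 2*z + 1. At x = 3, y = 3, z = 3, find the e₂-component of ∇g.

41

(∇g)_2 = ∂g/∂y = 4*y*z + 5
At (3, 3, 3): 41.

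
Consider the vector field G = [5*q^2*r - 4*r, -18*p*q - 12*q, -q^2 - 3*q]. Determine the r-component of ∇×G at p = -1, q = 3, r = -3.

36

(∇×G)_3 = ∂G₂/∂p − ∂G₁/∂q
= -18*q − (10*q*r)
= -10*q*r - 18*q
At (-1, 3, -3): 36.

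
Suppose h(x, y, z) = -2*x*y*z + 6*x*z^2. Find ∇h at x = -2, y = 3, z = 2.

(12, 8, -36)

∂h/∂x = -2*y*z + 6*z^2
∂h/∂y = -2*x*z
∂h/∂z = -2*x*y + 12*x*z
∇h = (-2*y*z + 6*z^2, -2*x*z, -2*x*y + 12*x*z)
At (-2, 3, 2): (12, 8, -36).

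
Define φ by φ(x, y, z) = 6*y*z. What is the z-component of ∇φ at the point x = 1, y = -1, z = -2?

(∇φ)_3 = ∂φ/∂z = 6*y
At (1, -1, -2): -6.

-6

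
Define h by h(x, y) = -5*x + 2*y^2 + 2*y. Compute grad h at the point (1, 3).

(-5, 14)

∂h/∂x = -5
∂h/∂y = 4*y + 2
∇h = (-5, 4*y + 2)
At (1, 3): (-5, 14).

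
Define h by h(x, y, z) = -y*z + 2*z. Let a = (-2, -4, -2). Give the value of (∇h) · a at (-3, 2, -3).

-12

∂h/∂x = 0
∂h/∂y = -z
∂h/∂z = -y + 2
∇h at (-3, 2, -3) = (0, 3, 0)
∇h · a = (0)(-2) + (3)(-4) + (0)(-2) = -12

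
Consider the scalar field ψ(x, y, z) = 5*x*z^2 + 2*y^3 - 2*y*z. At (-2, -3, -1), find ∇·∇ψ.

∂²ψ/∂x² = 0
∂²ψ/∂y² = 12*y
∂²ψ/∂z² = 10*x
∇²ψ = 10*x + 12*y
At (-2, -3, -1): -56.

-56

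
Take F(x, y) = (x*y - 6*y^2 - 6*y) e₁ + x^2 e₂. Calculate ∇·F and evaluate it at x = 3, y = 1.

1

∂F₁/∂x = y
∂F₂/∂y = 0
∇·F = y
At (3, 1): 1.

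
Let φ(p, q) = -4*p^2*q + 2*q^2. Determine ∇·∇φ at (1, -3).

∂²φ/∂p² = -8*q
∂²φ/∂q² = 4
∇²φ = -8*q + 4
At (1, -3): 28.

28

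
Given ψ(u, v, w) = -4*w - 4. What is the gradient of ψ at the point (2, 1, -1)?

(0, 0, -4)

∂ψ/∂u = 0
∂ψ/∂v = 0
∂ψ/∂w = -4
∇ψ = (0, 0, -4)
At (2, 1, -1): (0, 0, -4).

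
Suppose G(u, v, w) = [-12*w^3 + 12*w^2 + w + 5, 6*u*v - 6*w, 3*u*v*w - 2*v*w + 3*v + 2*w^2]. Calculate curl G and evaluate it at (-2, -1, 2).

(∇×G)₁ = ∂G₃/∂v − ∂G₂/∂w = 3*u*w - 2*w + 9
(∇×G)₂ = ∂G₁/∂w − ∂G₃/∂u = -3*v*w - 36*w^2 + 24*w + 1
(∇×G)₃ = ∂G₂/∂u − ∂G₁/∂v = 6*v
∇×G = (3*u*w - 2*w + 9, -3*v*w - 36*w^2 + 24*w + 1, 6*v)
At (-2, -1, 2): (-7, -89, -6).

(-7, -89, -6)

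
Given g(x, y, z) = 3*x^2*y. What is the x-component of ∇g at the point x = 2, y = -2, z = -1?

-24

(∇g)_1 = ∂g/∂x = 6*x*y
At (2, -2, -1): -24.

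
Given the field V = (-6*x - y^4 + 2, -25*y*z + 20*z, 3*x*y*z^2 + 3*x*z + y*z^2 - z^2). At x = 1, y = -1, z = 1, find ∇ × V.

(∇×V)₁ = ∂V₃/∂y − ∂V₂/∂z = 3*x*z^2 + 25*y + z^2 - 20
(∇×V)₂ = ∂V₁/∂z − ∂V₃/∂x = -3*y*z^2 - 3*z
(∇×V)₃ = ∂V₂/∂x − ∂V₁/∂y = 4*y^3
∇×V = (3*x*z^2 + 25*y + z^2 - 20, -3*y*z^2 - 3*z, 4*y^3)
At (1, -1, 1): (-41, 0, -4).

(-41, 0, -4)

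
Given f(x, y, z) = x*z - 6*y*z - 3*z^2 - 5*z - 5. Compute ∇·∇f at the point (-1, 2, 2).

-6

∂²f/∂x² = 0
∂²f/∂y² = 0
∂²f/∂z² = -6
∇²f = -6
At (-1, 2, 2): -6.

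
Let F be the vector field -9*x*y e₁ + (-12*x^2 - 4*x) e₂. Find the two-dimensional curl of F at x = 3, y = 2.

-49

∂F₂/∂x = -24*x - 4
∂F₁/∂y = -9*x
Scalar curl = -15*x - 4
At (3, 2): -49.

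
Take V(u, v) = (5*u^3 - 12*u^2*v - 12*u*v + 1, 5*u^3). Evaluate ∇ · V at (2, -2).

180

∂V₁/∂u = 15*u^2 - 24*u*v - 12*v
∂V₂/∂v = 0
∇·V = 15*u^2 - 24*u*v - 12*v
At (2, -2): 180.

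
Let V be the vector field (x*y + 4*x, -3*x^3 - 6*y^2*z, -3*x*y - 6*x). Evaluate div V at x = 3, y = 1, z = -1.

∂V₁/∂x = y + 4
∂V₂/∂y = -12*y*z
∂V₃/∂z = 0
∇·V = -12*y*z + y + 4
At (3, 1, -1): 17.

17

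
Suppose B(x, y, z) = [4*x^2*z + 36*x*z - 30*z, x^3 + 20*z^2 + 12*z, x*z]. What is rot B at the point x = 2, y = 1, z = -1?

(28, 59, 12)

(∇×B)₁ = ∂B₃/∂y − ∂B₂/∂z = -40*z - 12
(∇×B)₂ = ∂B₁/∂z − ∂B₃/∂x = 4*x^2 + 36*x - z - 30
(∇×B)₃ = ∂B₂/∂x − ∂B₁/∂y = 3*x^2
∇×B = (-40*z - 12, 4*x^2 + 36*x - z - 30, 3*x^2)
At (2, 1, -1): (28, 59, 12).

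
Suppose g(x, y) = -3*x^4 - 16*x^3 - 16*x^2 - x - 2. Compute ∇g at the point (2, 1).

∂g/∂x = -12*x^3 - 48*x^2 - 32*x - 1
∂g/∂y = 0
∇g = (-12*x^3 - 48*x^2 - 32*x - 1, 0)
At (2, 1): (-353, 0).

(-353, 0)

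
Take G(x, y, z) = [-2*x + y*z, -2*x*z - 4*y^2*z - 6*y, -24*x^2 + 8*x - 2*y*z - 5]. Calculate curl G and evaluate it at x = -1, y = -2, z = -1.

(∇×G)₁ = ∂G₃/∂y − ∂G₂/∂z = 2*x + 4*y^2 - 2*z
(∇×G)₂ = ∂G₁/∂z − ∂G₃/∂x = 48*x + y - 8
(∇×G)₃ = ∂G₂/∂x − ∂G₁/∂y = -3*z
∇×G = (2*x + 4*y^2 - 2*z, 48*x + y - 8, -3*z)
At (-1, -2, -1): (16, -58, 3).

(16, -58, 3)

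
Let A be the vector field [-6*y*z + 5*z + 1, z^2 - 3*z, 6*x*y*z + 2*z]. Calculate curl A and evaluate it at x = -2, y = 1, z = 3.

(∇×A)₁ = ∂A₃/∂y − ∂A₂/∂z = 6*x*z - 2*z + 3
(∇×A)₂ = ∂A₁/∂z − ∂A₃/∂x = -6*y*z - 6*y + 5
(∇×A)₃ = ∂A₂/∂x − ∂A₁/∂y = 6*z
∇×A = (6*x*z - 2*z + 3, -6*y*z - 6*y + 5, 6*z)
At (-2, 1, 3): (-39, -19, 18).

(-39, -19, 18)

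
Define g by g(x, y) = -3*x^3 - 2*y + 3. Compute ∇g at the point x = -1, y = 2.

∂g/∂x = -9*x^2
∂g/∂y = -2
∇g = (-9*x^2, -2)
At (-1, 2): (-9, -2).

(-9, -2)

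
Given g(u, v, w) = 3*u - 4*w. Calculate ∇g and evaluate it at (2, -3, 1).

∂g/∂u = 3
∂g/∂v = 0
∂g/∂w = -4
∇g = (3, 0, -4)
At (2, -3, 1): (3, 0, -4).

(3, 0, -4)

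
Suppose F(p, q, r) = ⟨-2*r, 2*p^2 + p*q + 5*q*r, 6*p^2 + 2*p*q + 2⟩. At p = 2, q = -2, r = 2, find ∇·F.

12

∂F₁/∂p = 0
∂F₂/∂q = p + 5*r
∂F₃/∂r = 0
∇·F = p + 5*r
At (2, -2, 2): 12.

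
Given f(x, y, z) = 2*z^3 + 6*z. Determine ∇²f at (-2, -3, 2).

24

∂²f/∂x² = 0
∂²f/∂y² = 0
∂²f/∂z² = 12*z
∇²f = 12*z
At (-2, -3, 2): 24.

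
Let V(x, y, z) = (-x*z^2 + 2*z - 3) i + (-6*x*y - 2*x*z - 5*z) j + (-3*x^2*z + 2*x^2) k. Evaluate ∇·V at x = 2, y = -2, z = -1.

∂V₁/∂x = -z^2
∂V₂/∂y = -6*x
∂V₃/∂z = -3*x^2
∇·V = -3*x^2 - 6*x - z^2
At (2, -2, -1): -25.

-25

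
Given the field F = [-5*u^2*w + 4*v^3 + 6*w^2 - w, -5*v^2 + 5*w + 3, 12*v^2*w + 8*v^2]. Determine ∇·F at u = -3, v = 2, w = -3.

∂F₁/∂u = -10*u*w
∂F₂/∂v = -10*v
∂F₃/∂w = 12*v^2
∇·F = -10*u*w + 12*v^2 - 10*v
At (-3, 2, -3): -62.

-62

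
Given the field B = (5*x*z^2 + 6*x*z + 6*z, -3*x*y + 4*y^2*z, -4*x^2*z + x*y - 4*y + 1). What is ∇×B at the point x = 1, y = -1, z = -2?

(∇×B)₁ = ∂B₃/∂y − ∂B₂/∂z = x - 4*y^2 - 4
(∇×B)₂ = ∂B₁/∂z − ∂B₃/∂x = 18*x*z + 6*x - y + 6
(∇×B)₃ = ∂B₂/∂x − ∂B₁/∂y = -3*y
∇×B = (x - 4*y^2 - 4, 18*x*z + 6*x - y + 6, -3*y)
At (1, -1, -2): (-7, -23, 3).

(-7, -23, 3)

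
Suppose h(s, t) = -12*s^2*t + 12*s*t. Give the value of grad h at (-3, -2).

∂h/∂s = -24*s*t + 12*t
∂h/∂t = -12*s^2 + 12*s
∇h = (-24*s*t + 12*t, -12*s^2 + 12*s)
At (-3, -2): (-168, -144).

(-168, -144)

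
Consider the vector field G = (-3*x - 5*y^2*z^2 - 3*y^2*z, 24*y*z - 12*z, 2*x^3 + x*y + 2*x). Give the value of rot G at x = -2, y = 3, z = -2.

(∇×G)₁ = ∂G₃/∂y − ∂G₂/∂z = x - 24*y + 12
(∇×G)₂ = ∂G₁/∂z − ∂G₃/∂x = -6*x^2 - 10*y^2*z - 3*y^2 - y - 2
(∇×G)₃ = ∂G₂/∂x − ∂G₁/∂y = 10*y*z^2 + 6*y*z
∇×G = (x - 24*y + 12, -6*x^2 - 10*y^2*z - 3*y^2 - y - 2, 10*y*z^2 + 6*y*z)
At (-2, 3, -2): (-62, 124, 84).

(-62, 124, 84)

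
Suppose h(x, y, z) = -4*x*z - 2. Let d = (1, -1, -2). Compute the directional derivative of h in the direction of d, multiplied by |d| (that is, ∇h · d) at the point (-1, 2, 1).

∂h/∂x = -4*z
∂h/∂y = 0
∂h/∂z = -4*x
∇h at (-1, 2, 1) = (-4, 0, 4)
∇h · d = (-4)(1) + (0)(-1) + (4)(-2) = -12

-12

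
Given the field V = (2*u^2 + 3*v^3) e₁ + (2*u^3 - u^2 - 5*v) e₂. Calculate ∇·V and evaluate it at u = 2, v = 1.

∂V₁/∂u = 4*u
∂V₂/∂v = -5
∇·V = 4*u - 5
At (2, 1): 3.

3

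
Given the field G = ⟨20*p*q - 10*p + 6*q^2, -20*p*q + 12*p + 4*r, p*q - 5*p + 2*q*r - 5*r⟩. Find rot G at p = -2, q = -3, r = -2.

(-10, 8, 148)

(∇×G)₁ = ∂G₃/∂q − ∂G₂/∂r = p + 2*r - 4
(∇×G)₂ = ∂G₁/∂r − ∂G₃/∂p = -q + 5
(∇×G)₃ = ∂G₂/∂p − ∂G₁/∂q = -20*p - 32*q + 12
∇×G = (p + 2*r - 4, -q + 5, -20*p - 32*q + 12)
At (-2, -3, -2): (-10, 8, 148).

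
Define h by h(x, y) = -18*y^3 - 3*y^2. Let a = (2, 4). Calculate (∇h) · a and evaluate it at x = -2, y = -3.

-1872

∂h/∂x = 0
∂h/∂y = -54*y^2 - 6*y
∇h at (-2, -3) = (0, -468)
∇h · a = (0)(2) + (-468)(4) = -1872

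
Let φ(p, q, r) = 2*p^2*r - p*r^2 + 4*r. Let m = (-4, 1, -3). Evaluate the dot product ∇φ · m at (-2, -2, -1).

-52

∂φ/∂p = 4*p*r - r^2
∂φ/∂q = 0
∂φ/∂r = 2*p^2 - 2*p*r + 4
∇φ at (-2, -2, -1) = (7, 0, 8)
∇φ · m = (7)(-4) + (0)(1) + (8)(-3) = -52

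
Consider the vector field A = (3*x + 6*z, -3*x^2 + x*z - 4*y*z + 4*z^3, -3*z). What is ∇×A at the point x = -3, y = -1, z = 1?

(∇×A)₁ = ∂A₃/∂y − ∂A₂/∂z = -x + 4*y - 12*z^2
(∇×A)₂ = ∂A₁/∂z − ∂A₃/∂x = 6
(∇×A)₃ = ∂A₂/∂x − ∂A₁/∂y = -6*x + z
∇×A = (-x + 4*y - 12*z^2, 6, -6*x + z)
At (-3, -1, 1): (-13, 6, 19).

(-13, 6, 19)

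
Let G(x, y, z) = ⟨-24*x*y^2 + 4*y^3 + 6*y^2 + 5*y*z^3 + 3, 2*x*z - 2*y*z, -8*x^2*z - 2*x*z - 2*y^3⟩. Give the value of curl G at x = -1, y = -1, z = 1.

(∇×G)₁ = ∂G₃/∂y − ∂G₂/∂z = -2*x - 6*y^2 + 2*y
(∇×G)₂ = ∂G₁/∂z − ∂G₃/∂x = 16*x*z + 15*y*z^2 + 2*z
(∇×G)₃ = ∂G₂/∂x − ∂G₁/∂y = 48*x*y - 12*y^2 - 12*y - 5*z^3 + 2*z
∇×G = (-2*x - 6*y^2 + 2*y, 16*x*z + 15*y*z^2 + 2*z, 48*x*y - 12*y^2 - 12*y - 5*z^3 + 2*z)
At (-1, -1, 1): (-6, -29, 45).

(-6, -29, 45)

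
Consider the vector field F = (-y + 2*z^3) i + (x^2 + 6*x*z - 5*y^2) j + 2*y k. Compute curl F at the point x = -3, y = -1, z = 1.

(20, 6, 1)

(∇×F)₁ = ∂F₃/∂y − ∂F₂/∂z = -6*x + 2
(∇×F)₂ = ∂F₁/∂z − ∂F₃/∂x = 6*z^2
(∇×F)₃ = ∂F₂/∂x − ∂F₁/∂y = 2*x + 6*z + 1
∇×F = (-6*x + 2, 6*z^2, 2*x + 6*z + 1)
At (-3, -1, 1): (20, 6, 1).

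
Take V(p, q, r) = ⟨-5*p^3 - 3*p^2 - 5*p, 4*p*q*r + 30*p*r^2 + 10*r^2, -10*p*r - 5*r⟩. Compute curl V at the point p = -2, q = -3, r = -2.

(-224, -20, 144)

(∇×V)₁ = ∂V₃/∂q − ∂V₂/∂r = -4*p*q - 60*p*r - 20*r
(∇×V)₂ = ∂V₁/∂r − ∂V₃/∂p = 10*r
(∇×V)₃ = ∂V₂/∂p − ∂V₁/∂q = 4*q*r + 30*r^2
∇×V = (-4*p*q - 60*p*r - 20*r, 10*r, 4*q*r + 30*r^2)
At (-2, -3, -2): (-224, -20, 144).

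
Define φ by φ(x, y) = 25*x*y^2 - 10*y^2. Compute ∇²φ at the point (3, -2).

∂²φ/∂x² = 0
∂²φ/∂y² = 10*(5*x - 2)
∇²φ = 50*x - 20
At (3, -2): 130.

130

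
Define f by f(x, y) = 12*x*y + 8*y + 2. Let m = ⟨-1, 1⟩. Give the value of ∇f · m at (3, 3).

∂f/∂x = 12*y
∂f/∂y = 12*x + 8
∇f at (3, 3) = (36, 44)
∇f · m = (36)(-1) + (44)(1) = 8

8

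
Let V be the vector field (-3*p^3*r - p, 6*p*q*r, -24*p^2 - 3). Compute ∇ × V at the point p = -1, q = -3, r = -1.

(∇×V)₁ = ∂V₃/∂q − ∂V₂/∂r = -6*p*q
(∇×V)₂ = ∂V₁/∂r − ∂V₃/∂p = -3*p^3 + 48*p
(∇×V)₃ = ∂V₂/∂p − ∂V₁/∂q = 6*q*r
∇×V = (-6*p*q, -3*p^3 + 48*p, 6*q*r)
At (-1, -3, -1): (-18, -45, 18).

(-18, -45, 18)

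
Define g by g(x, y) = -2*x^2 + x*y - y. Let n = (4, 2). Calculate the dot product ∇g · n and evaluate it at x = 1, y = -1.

∂g/∂x = -4*x + y
∂g/∂y = x - 1
∇g at (1, -1) = (-5, 0)
∇g · n = (-5)(4) + (0)(2) = -20

-20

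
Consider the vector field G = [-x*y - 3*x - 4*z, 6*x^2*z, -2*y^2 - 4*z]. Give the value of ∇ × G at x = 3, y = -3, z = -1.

(-42, -4, -33)

(∇×G)₁ = ∂G₃/∂y − ∂G₂/∂z = -6*x^2 - 4*y
(∇×G)₂ = ∂G₁/∂z − ∂G₃/∂x = -4
(∇×G)₃ = ∂G₂/∂x − ∂G₁/∂y = 12*x*z + x
∇×G = (-6*x^2 - 4*y, -4, 12*x*z + x)
At (3, -3, -1): (-42, -4, -33).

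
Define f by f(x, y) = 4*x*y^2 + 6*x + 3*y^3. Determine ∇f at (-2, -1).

∂f/∂x = 4*y^2 + 6
∂f/∂y = 8*x*y + 9*y^2
∇f = (4*y^2 + 6, 8*x*y + 9*y^2)
At (-2, -1): (10, 25).

(10, 25)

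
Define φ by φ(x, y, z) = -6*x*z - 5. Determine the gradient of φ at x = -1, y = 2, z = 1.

∂φ/∂x = -6*z
∂φ/∂y = 0
∂φ/∂z = -6*x
∇φ = (-6*z, 0, -6*x)
At (-1, 2, 1): (-6, 0, 6).

(-6, 0, 6)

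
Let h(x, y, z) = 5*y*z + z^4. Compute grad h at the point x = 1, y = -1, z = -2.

∂h/∂x = 0
∂h/∂y = 5*z
∂h/∂z = 5*y + 4*z^3
∇h = (0, 5*z, 5*y + 4*z^3)
At (1, -1, -2): (0, -10, -37).

(0, -10, -37)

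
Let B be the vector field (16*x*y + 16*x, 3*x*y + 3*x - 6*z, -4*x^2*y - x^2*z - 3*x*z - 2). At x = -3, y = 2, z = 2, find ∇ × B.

(-30, -54, 57)

(∇×B)₁ = ∂B₃/∂y − ∂B₂/∂z = -4*x^2 + 6
(∇×B)₂ = ∂B₁/∂z − ∂B₃/∂x = 8*x*y + 2*x*z + 3*z
(∇×B)₃ = ∂B₂/∂x − ∂B₁/∂y = -16*x + 3*y + 3
∇×B = (-4*x^2 + 6, 8*x*y + 2*x*z + 3*z, -16*x + 3*y + 3)
At (-3, 2, 2): (-30, -54, 57).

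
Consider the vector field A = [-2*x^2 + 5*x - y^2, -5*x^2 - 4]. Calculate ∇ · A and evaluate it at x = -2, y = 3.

∂A₁/∂x = -4*x + 5
∂A₂/∂y = 0
∇·A = -4*x + 5
At (-2, 3): 13.

13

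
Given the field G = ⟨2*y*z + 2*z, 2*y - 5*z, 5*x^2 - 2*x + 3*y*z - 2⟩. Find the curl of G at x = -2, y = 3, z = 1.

(∇×G)₁ = ∂G₃/∂y − ∂G₂/∂z = 3*z + 5
(∇×G)₂ = ∂G₁/∂z − ∂G₃/∂x = -10*x + 2*y + 4
(∇×G)₃ = ∂G₂/∂x − ∂G₁/∂y = -2*z
∇×G = (3*z + 5, -10*x + 2*y + 4, -2*z)
At (-2, 3, 1): (8, 30, -2).

(8, 30, -2)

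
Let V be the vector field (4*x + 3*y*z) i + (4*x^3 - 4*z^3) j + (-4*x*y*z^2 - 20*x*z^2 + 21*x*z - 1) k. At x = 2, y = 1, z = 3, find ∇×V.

(36, 156, 39)

(∇×V)₁ = ∂V₃/∂y − ∂V₂/∂z = -4*x*z^2 + 12*z^2
(∇×V)₂ = ∂V₁/∂z − ∂V₃/∂x = 4*y*z^2 + 3*y + 20*z^2 - 21*z
(∇×V)₃ = ∂V₂/∂x − ∂V₁/∂y = 12*x^2 - 3*z
∇×V = (-4*x*z^2 + 12*z^2, 4*y*z^2 + 3*y + 20*z^2 - 21*z, 12*x^2 - 3*z)
At (2, 1, 3): (36, 156, 39).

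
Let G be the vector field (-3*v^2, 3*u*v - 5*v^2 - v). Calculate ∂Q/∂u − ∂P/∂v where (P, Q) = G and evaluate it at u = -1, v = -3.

-27

∂G₂/∂u = 3*v
∂G₁/∂v = -6*v
Scalar curl = 9*v
At (-1, -3): -27.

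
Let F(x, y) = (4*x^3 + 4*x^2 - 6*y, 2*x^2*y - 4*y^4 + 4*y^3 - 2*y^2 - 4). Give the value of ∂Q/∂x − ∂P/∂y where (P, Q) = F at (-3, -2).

∂F₂/∂x = 4*x*y
∂F₁/∂y = -6
Scalar curl = 4*x*y + 6
At (-3, -2): 30.

30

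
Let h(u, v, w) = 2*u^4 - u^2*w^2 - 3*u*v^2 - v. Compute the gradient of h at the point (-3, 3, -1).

(-237, 53, 18)

∂h/∂u = 8*u^3 - 2*u*w^2 - 3*v^2
∂h/∂v = -6*u*v - 1
∂h/∂w = -2*u^2*w
∇h = (8*u^3 - 2*u*w^2 - 3*v^2, -6*u*v - 1, -2*u^2*w)
At (-3, 3, -1): (-237, 53, 18).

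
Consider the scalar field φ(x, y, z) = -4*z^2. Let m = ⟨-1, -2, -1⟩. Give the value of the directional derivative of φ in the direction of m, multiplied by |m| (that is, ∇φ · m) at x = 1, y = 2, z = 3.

24

∂φ/∂x = 0
∂φ/∂y = 0
∂φ/∂z = -8*z
∇φ at (1, 2, 3) = (0, 0, -24)
∇φ · m = (0)(-1) + (0)(-2) + (-24)(-1) = 24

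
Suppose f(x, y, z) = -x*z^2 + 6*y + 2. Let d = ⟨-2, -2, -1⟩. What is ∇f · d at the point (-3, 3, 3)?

∂f/∂x = -z^2
∂f/∂y = 6
∂f/∂z = -2*x*z
∇f at (-3, 3, 3) = (-9, 6, 18)
∇f · d = (-9)(-2) + (6)(-2) + (18)(-1) = -12

-12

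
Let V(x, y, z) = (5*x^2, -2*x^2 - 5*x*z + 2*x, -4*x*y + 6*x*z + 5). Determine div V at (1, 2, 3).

16

∂V₁/∂x = 10*x
∂V₂/∂y = 0
∂V₃/∂z = 6*x
∇·V = 16*x
At (1, 2, 3): 16.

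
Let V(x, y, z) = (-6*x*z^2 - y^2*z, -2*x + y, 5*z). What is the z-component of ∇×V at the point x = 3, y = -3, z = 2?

(∇×V)_3 = ∂V₂/∂x − ∂V₁/∂y
= -2 − (-2*y*z)
= 2*y*z - 2
At (3, -3, 2): -14.

-14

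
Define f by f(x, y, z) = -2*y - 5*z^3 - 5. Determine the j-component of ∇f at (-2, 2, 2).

(∇f)_2 = ∂f/∂y = -2
At (-2, 2, 2): -2.

-2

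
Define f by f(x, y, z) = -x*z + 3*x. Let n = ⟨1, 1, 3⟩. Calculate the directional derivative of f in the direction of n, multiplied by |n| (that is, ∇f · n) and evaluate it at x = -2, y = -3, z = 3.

∂f/∂x = -z + 3
∂f/∂y = 0
∂f/∂z = -x
∇f at (-2, -3, 3) = (0, 0, 2)
∇f · n = (0)(1) + (0)(1) + (2)(3) = 6

6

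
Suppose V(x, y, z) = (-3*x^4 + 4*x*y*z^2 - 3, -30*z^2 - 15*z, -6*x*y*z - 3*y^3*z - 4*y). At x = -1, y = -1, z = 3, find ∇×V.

(182, 6, 36)

(∇×V)₁ = ∂V₃/∂y − ∂V₂/∂z = -6*x*z - 9*y^2*z + 60*z + 11
(∇×V)₂ = ∂V₁/∂z − ∂V₃/∂x = 8*x*y*z + 6*y*z
(∇×V)₃ = ∂V₂/∂x − ∂V₁/∂y = -4*x*z^2
∇×V = (-6*x*z - 9*y^2*z + 60*z + 11, 8*x*y*z + 6*y*z, -4*x*z^2)
At (-1, -1, 3): (182, 6, 36).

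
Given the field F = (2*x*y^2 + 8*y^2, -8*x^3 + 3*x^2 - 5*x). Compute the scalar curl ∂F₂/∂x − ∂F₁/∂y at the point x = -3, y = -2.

-231

∂F₂/∂x = -24*x^2 + 6*x - 5
∂F₁/∂y = 4*x*y + 16*y
Scalar curl = -24*x^2 - 4*x*y + 6*x - 16*y - 5
At (-3, -2): -231.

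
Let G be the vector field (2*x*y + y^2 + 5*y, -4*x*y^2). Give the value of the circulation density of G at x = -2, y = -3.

∂G₂/∂x = -4*y^2
∂G₁/∂y = 2*x + 2*y + 5
Scalar curl = -2*x - 4*y^2 - 2*y - 5
At (-2, -3): -31.

-31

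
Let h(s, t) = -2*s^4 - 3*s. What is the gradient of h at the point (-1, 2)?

(5, 0)

∂h/∂s = -8*s^3 - 3
∂h/∂t = 0
∇h = (-8*s^3 - 3, 0)
At (-1, 2): (5, 0).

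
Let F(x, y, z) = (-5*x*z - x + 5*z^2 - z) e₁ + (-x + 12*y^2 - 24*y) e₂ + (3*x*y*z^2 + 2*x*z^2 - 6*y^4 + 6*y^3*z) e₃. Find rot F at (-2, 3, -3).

(-1188, -120, -1)

(∇×F)₁ = ∂F₃/∂y − ∂F₂/∂z = 3*x*z^2 - 24*y^3 + 18*y^2*z
(∇×F)₂ = ∂F₁/∂z − ∂F₃/∂x = -5*x - 3*y*z^2 - 2*z^2 + 10*z - 1
(∇×F)₃ = ∂F₂/∂x − ∂F₁/∂y = -1
∇×F = (3*x*z^2 - 24*y^3 + 18*y^2*z, -5*x - 3*y*z^2 - 2*z^2 + 10*z - 1, -1)
At (-2, 3, -3): (-1188, -120, -1).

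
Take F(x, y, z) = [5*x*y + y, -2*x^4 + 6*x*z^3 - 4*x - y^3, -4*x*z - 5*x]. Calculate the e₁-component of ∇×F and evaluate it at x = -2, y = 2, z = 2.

(∇×F)_1 = ∂F₃/∂y − ∂F₂/∂z
= 0 − (18*x*z^2)
= -18*x*z^2
At (-2, 2, 2): 144.

144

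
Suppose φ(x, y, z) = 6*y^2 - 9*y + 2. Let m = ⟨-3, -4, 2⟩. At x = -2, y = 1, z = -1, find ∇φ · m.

∂φ/∂x = 0
∂φ/∂y = 12*y - 9
∂φ/∂z = 0
∇φ at (-2, 1, -1) = (0, 3, 0)
∇φ · m = (0)(-3) + (3)(-4) + (0)(2) = -12

-12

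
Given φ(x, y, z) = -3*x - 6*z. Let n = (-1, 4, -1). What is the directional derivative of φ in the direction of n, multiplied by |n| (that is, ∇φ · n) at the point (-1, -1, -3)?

9

∂φ/∂x = -3
∂φ/∂y = 0
∂φ/∂z = -6
∇φ at (-1, -1, -3) = (-3, 0, -6)
∇φ · n = (-3)(-1) + (0)(4) + (-6)(-1) = 9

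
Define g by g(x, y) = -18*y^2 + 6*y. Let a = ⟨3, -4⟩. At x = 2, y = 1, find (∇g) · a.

∂g/∂x = 0
∂g/∂y = -36*y + 6
∇g at (2, 1) = (0, -30)
∇g · a = (0)(3) + (-30)(-4) = 120

120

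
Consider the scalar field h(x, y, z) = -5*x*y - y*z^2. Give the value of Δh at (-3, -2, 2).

4

∂²h/∂x² = 0
∂²h/∂y² = 0
∂²h/∂z² = -2*y
∇²h = -2*y
At (-3, -2, 2): 4.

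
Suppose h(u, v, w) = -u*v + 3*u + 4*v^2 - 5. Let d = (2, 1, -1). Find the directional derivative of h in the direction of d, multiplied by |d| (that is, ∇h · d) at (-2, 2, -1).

20

∂h/∂u = -v + 3
∂h/∂v = -u + 8*v
∂h/∂w = 0
∇h at (-2, 2, -1) = (1, 18, 0)
∇h · d = (1)(2) + (18)(1) + (0)(-1) = 20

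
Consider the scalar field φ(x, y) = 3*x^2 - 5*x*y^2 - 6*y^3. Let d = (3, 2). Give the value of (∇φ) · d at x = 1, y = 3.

-501

∂φ/∂x = 6*x - 5*y^2
∂φ/∂y = -10*x*y - 18*y^2
∇φ at (1, 3) = (-39, -192)
∇φ · d = (-39)(3) + (-192)(2) = -501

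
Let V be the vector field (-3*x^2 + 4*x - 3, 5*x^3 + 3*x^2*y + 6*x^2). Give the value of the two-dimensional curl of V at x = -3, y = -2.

135

∂V₂/∂x = 15*x^2 + 6*x*y + 12*x
∂V₁/∂y = 0
Scalar curl = 15*x^2 + 6*x*y + 12*x
At (-3, -2): 135.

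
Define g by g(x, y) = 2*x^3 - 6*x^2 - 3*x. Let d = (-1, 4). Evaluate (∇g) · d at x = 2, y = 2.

3

∂g/∂x = 6*x^2 - 12*x - 3
∂g/∂y = 0
∇g at (2, 2) = (-3, 0)
∇g · d = (-3)(-1) + (0)(4) = 3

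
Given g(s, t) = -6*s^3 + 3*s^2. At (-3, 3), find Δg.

114

∂²g/∂s² = 6*(-6*s + 1)
∂²g/∂t² = 0
∇²g = -36*s + 6
At (-3, 3): 114.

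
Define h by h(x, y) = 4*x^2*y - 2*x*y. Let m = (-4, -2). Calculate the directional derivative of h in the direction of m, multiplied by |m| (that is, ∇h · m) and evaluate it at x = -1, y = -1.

∂h/∂x = 8*x*y - 2*y
∂h/∂y = 4*x^2 - 2*x
∇h at (-1, -1) = (10, 6)
∇h · m = (10)(-4) + (6)(-2) = -52

-52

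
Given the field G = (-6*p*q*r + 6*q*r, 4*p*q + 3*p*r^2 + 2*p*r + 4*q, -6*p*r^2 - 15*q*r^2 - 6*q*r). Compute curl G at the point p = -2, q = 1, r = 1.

(∇×G)₁ = ∂G₃/∂q − ∂G₂/∂r = -6*p*r - 2*p - 15*r^2 - 6*r
(∇×G)₂ = ∂G₁/∂r − ∂G₃/∂p = -6*p*q + 6*q + 6*r^2
(∇×G)₃ = ∂G₂/∂p − ∂G₁/∂q = 6*p*r + 4*q + 3*r^2 - 4*r
∇×G = (-6*p*r - 2*p - 15*r^2 - 6*r, -6*p*q + 6*q + 6*r^2, 6*p*r + 4*q + 3*r^2 - 4*r)
At (-2, 1, 1): (-5, 24, -9).

(-5, 24, -9)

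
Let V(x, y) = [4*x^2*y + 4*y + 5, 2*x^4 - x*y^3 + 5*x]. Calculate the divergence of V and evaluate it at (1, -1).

∂V₁/∂x = 8*x*y
∂V₂/∂y = -3*x*y^2
∇·V = -3*x*y^2 + 8*x*y
At (1, -1): -11.

-11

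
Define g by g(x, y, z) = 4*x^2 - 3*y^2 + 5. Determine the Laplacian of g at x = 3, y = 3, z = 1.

∂²g/∂x² = 8
∂²g/∂y² = -6
∂²g/∂z² = 0
∇²g = 2
At (3, 3, 1): 2.

2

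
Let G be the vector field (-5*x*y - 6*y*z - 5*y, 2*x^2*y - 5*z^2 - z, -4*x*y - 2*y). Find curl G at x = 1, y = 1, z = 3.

(∇×G)₁ = ∂G₃/∂y − ∂G₂/∂z = -4*x + 10*z - 1
(∇×G)₂ = ∂G₁/∂z − ∂G₃/∂x = -2*y
(∇×G)₃ = ∂G₂/∂x − ∂G₁/∂y = 4*x*y + 5*x + 6*z + 5
∇×G = (-4*x + 10*z - 1, -2*y, 4*x*y + 5*x + 6*z + 5)
At (1, 1, 3): (25, -2, 32).

(25, -2, 32)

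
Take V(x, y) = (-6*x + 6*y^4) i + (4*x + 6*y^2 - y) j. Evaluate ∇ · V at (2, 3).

∂V₁/∂x = -6
∂V₂/∂y = 12*y - 1
∇·V = 12*y - 7
At (2, 3): 29.

29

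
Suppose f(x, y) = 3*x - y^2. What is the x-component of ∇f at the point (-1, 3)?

3

(∇f)_1 = ∂f/∂x = 3
At (-1, 3): 3.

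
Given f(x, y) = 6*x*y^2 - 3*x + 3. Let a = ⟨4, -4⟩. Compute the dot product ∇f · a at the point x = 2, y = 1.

-84

∂f/∂x = 6*y^2 - 3
∂f/∂y = 12*x*y
∇f at (2, 1) = (3, 24)
∇f · a = (3)(4) + (24)(-4) = -84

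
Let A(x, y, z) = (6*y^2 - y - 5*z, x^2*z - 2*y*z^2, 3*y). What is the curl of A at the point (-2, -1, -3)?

(11, -5, 25)

(∇×A)₁ = ∂A₃/∂y − ∂A₂/∂z = -x^2 + 4*y*z + 3
(∇×A)₂ = ∂A₁/∂z − ∂A₃/∂x = -5
(∇×A)₃ = ∂A₂/∂x − ∂A₁/∂y = 2*x*z - 12*y + 1
∇×A = (-x^2 + 4*y*z + 3, -5, 2*x*z - 12*y + 1)
At (-2, -1, -3): (11, -5, 25).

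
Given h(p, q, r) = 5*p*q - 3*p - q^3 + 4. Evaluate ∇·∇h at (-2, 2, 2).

∂²h/∂p² = 0
∂²h/∂q² = -6*q
∂²h/∂r² = 0
∇²h = -6*q
At (-2, 2, 2): -12.

-12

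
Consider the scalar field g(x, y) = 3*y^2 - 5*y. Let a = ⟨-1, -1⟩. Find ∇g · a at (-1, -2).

∂g/∂x = 0
∂g/∂y = 6*y - 5
∇g at (-1, -2) = (0, -17)
∇g · a = (0)(-1) + (-17)(-1) = 17

17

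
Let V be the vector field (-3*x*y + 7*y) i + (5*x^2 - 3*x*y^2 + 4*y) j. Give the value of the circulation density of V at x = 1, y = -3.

∂V₂/∂x = 10*x - 3*y^2
∂V₁/∂y = -3*x + 7
Scalar curl = 13*x - 3*y^2 - 7
At (1, -3): -21.

-21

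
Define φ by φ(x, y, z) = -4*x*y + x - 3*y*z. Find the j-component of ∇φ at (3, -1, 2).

-18

(∇φ)_2 = ∂φ/∂y = -4*x - 3*z
At (3, -1, 2): -18.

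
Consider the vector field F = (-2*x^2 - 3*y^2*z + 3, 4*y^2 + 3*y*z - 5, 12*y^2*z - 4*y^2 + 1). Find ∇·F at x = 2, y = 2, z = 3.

∂F₁/∂x = -4*x
∂F₂/∂y = 8*y + 3*z
∂F₃/∂z = 12*y^2
∇·F = -4*x + 12*y^2 + 8*y + 3*z
At (2, 2, 3): 65.

65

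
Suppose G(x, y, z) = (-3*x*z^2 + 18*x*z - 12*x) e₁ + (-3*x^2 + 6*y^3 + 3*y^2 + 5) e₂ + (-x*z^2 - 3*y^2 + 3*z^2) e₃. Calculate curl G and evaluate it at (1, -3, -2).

(∇×G)₁ = ∂G₃/∂y − ∂G₂/∂z = -6*y
(∇×G)₂ = ∂G₁/∂z − ∂G₃/∂x = -6*x*z + 18*x + z^2
(∇×G)₃ = ∂G₂/∂x − ∂G₁/∂y = -6*x
∇×G = (-6*y, -6*x*z + 18*x + z^2, -6*x)
At (1, -3, -2): (18, 34, -6).

(18, 34, -6)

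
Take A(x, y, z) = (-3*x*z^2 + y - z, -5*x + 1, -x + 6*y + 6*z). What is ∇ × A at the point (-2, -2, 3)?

(6, 36, -6)

(∇×A)₁ = ∂A₃/∂y − ∂A₂/∂z = 6
(∇×A)₂ = ∂A₁/∂z − ∂A₃/∂x = -6*x*z
(∇×A)₃ = ∂A₂/∂x − ∂A₁/∂y = -6
∇×A = (6, -6*x*z, -6)
At (-2, -2, 3): (6, 36, -6).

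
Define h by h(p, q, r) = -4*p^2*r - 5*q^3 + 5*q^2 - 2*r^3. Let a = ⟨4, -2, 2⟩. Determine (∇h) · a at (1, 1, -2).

∂h/∂p = -8*p*r
∂h/∂q = -15*q^2 + 10*q
∂h/∂r = -4*p^2 - 6*r^2
∇h at (1, 1, -2) = (16, -5, -28)
∇h · a = (16)(4) + (-5)(-2) + (-28)(2) = 18

18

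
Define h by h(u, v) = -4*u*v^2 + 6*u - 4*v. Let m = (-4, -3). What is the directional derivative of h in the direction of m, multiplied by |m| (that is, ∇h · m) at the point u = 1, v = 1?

∂h/∂u = -4*v^2 + 6
∂h/∂v = -8*u*v - 4
∇h at (1, 1) = (2, -12)
∇h · m = (2)(-4) + (-12)(-3) = 28

28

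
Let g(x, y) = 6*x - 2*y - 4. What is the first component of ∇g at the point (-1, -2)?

6

(∇g)_1 = ∂g/∂x = 6
At (-1, -2): 6.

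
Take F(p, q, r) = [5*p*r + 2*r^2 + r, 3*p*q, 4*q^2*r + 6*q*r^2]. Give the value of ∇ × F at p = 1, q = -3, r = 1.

(∇×F)₁ = ∂F₃/∂q − ∂F₂/∂r = 8*q*r + 6*r^2
(∇×F)₂ = ∂F₁/∂r − ∂F₃/∂p = 5*p + 4*r + 1
(∇×F)₃ = ∂F₂/∂p − ∂F₁/∂q = 3*q
∇×F = (8*q*r + 6*r^2, 5*p + 4*r + 1, 3*q)
At (1, -3, 1): (-18, 10, -9).

(-18, 10, -9)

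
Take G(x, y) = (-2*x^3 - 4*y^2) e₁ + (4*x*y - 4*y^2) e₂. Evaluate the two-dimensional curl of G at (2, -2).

-24

∂G₂/∂x = 4*y
∂G₁/∂y = -8*y
Scalar curl = 12*y
At (2, -2): -24.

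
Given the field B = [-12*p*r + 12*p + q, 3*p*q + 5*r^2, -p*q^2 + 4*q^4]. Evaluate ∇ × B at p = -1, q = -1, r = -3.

(∇×B)₁ = ∂B₃/∂q − ∂B₂/∂r = -2*p*q + 16*q^3 - 10*r
(∇×B)₂ = ∂B₁/∂r − ∂B₃/∂p = -12*p + q^2
(∇×B)₃ = ∂B₂/∂p − ∂B₁/∂q = 3*q - 1
∇×B = (-2*p*q + 16*q^3 - 10*r, -12*p + q^2, 3*q - 1)
At (-1, -1, -3): (12, 13, -4).

(12, 13, -4)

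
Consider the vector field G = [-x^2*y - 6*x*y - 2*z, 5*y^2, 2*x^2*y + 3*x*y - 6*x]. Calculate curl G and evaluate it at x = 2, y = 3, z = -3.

(∇×G)₁ = ∂G₃/∂y − ∂G₂/∂z = 2*x^2 + 3*x
(∇×G)₂ = ∂G₁/∂z − ∂G₃/∂x = -4*x*y - 3*y + 4
(∇×G)₃ = ∂G₂/∂x − ∂G₁/∂y = x^2 + 6*x
∇×G = (2*x^2 + 3*x, -4*x*y - 3*y + 4, x^2 + 6*x)
At (2, 3, -3): (14, -29, 16).

(14, -29, 16)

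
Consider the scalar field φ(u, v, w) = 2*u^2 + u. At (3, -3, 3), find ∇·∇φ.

4

∂²φ/∂u² = 4
∂²φ/∂v² = 0
∂²φ/∂w² = 0
∇²φ = 4
At (3, -3, 3): 4.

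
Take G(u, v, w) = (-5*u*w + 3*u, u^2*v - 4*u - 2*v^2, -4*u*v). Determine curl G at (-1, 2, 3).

(4, 13, -8)

(∇×G)₁ = ∂G₃/∂v − ∂G₂/∂w = -4*u
(∇×G)₂ = ∂G₁/∂w − ∂G₃/∂u = -5*u + 4*v
(∇×G)₃ = ∂G₂/∂u − ∂G₁/∂v = 2*u*v - 4
∇×G = (-4*u, -5*u + 4*v, 2*u*v - 4)
At (-1, 2, 3): (4, 13, -8).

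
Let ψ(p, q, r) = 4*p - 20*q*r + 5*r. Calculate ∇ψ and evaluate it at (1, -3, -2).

∂ψ/∂p = 4
∂ψ/∂q = -20*r
∂ψ/∂r = -20*q + 5
∇ψ = (4, -20*r, -20*q + 5)
At (1, -3, -2): (4, 40, 65).

(4, 40, 65)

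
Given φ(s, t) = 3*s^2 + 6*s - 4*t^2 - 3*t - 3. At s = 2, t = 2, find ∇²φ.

∂²φ/∂s² = 6
∂²φ/∂t² = -8
∇²φ = -2
At (2, 2): -2.

-2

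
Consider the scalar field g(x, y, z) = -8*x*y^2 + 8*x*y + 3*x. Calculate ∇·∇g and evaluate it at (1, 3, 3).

∂²g/∂x² = 0
∂²g/∂y² = -16*x
∂²g/∂z² = 0
∇²g = -16*x
At (1, 3, 3): -16.

-16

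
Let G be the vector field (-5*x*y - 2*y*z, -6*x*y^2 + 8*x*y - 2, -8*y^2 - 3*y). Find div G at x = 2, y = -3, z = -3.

∂G₁/∂x = -5*y
∂G₂/∂y = -12*x*y + 8*x
∂G₃/∂z = 0
∇·G = -12*x*y + 8*x - 5*y
At (2, -3, -3): 103.

103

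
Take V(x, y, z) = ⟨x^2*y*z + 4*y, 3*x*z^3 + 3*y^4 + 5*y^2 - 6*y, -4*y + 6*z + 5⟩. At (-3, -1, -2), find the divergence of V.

-34

∂V₁/∂x = 2*x*y*z
∂V₂/∂y = 12*y^3 + 10*y - 6
∂V₃/∂z = 6
∇·V = 2*x*y*z + 12*y^3 + 10*y
At (-3, -1, -2): -34.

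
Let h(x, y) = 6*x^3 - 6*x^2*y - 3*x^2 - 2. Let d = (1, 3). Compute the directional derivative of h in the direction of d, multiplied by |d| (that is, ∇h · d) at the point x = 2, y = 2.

-60

∂h/∂x = 18*x^2 - 12*x*y - 6*x
∂h/∂y = -6*x^2
∇h at (2, 2) = (12, -24)
∇h · d = (12)(1) + (-24)(3) = -60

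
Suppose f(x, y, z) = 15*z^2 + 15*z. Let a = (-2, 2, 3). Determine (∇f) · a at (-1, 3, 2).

225

∂f/∂x = 0
∂f/∂y = 0
∂f/∂z = 30*z + 15
∇f at (-1, 3, 2) = (0, 0, 75)
∇f · a = (0)(-2) + (0)(2) + (75)(3) = 225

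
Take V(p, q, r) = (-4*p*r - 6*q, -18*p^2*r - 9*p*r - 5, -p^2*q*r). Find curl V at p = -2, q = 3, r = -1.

(58, 20, -57)

(∇×V)₁ = ∂V₃/∂q − ∂V₂/∂r = -p^2*r + 18*p^2 + 9*p
(∇×V)₂ = ∂V₁/∂r − ∂V₃/∂p = 2*p*q*r - 4*p
(∇×V)₃ = ∂V₂/∂p − ∂V₁/∂q = -36*p*r - 9*r + 6
∇×V = (-p^2*r + 18*p^2 + 9*p, 2*p*q*r - 4*p, -36*p*r - 9*r + 6)
At (-2, 3, -1): (58, 20, -57).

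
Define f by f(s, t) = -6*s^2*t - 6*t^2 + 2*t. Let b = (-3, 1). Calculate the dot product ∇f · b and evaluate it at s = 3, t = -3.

∂f/∂s = -12*s*t
∂f/∂t = -6*s^2 - 12*t + 2
∇f at (3, -3) = (108, -16)
∇f · b = (108)(-3) + (-16)(1) = -340

-340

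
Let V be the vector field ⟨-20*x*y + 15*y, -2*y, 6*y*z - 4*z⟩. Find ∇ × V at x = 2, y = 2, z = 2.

(12, 0, 25)

(∇×V)₁ = ∂V₃/∂y − ∂V₂/∂z = 6*z
(∇×V)₂ = ∂V₁/∂z − ∂V₃/∂x = 0
(∇×V)₃ = ∂V₂/∂x − ∂V₁/∂y = 20*x - 15
∇×V = (6*z, 0, 20*x - 15)
At (2, 2, 2): (12, 0, 25).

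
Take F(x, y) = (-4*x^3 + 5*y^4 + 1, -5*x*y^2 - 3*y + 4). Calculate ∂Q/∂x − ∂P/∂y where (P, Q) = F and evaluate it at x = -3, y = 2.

-180

∂F₂/∂x = -5*y^2
∂F₁/∂y = 20*y^3
Scalar curl = -20*y^3 - 5*y^2
At (-3, 2): -180.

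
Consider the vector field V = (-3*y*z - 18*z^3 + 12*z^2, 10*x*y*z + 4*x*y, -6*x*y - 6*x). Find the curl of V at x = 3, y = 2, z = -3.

(∇×V)₁ = ∂V₃/∂y − ∂V₂/∂z = -10*x*y - 6*x
(∇×V)₂ = ∂V₁/∂z − ∂V₃/∂x = 3*y - 54*z^2 + 24*z + 6
(∇×V)₃ = ∂V₂/∂x − ∂V₁/∂y = 10*y*z + 4*y + 3*z
∇×V = (-10*x*y - 6*x, 3*y - 54*z^2 + 24*z + 6, 10*y*z + 4*y + 3*z)
At (3, 2, -3): (-78, -546, -61).

(-78, -546, -61)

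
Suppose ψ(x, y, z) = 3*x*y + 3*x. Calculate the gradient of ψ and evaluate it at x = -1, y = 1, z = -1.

∂ψ/∂x = 3*y + 3
∂ψ/∂y = 3*x
∂ψ/∂z = 0
∇ψ = (3*y + 3, 3*x, 0)
At (-1, 1, -1): (6, -3, 0).

(6, -3, 0)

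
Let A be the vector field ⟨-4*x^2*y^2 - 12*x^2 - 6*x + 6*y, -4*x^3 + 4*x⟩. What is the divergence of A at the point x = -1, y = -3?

∂A₁/∂x = -8*x*y^2 - 24*x - 6
∂A₂/∂y = 0
∇·A = -8*x*y^2 - 24*x - 6
At (-1, -3): 90.

90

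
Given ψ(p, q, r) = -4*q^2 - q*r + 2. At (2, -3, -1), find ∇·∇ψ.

∂²ψ/∂p² = 0
∂²ψ/∂q² = -8
∂²ψ/∂r² = 0
∇²ψ = -8
At (2, -3, -1): -8.

-8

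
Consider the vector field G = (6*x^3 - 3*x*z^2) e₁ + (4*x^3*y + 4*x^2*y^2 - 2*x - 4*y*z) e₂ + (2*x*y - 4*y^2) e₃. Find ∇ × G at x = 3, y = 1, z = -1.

(2, 16, 130)

(∇×G)₁ = ∂G₃/∂y − ∂G₂/∂z = 2*x - 4*y
(∇×G)₂ = ∂G₁/∂z − ∂G₃/∂x = -6*x*z - 2*y
(∇×G)₃ = ∂G₂/∂x − ∂G₁/∂y = 12*x^2*y + 8*x*y^2 - 2
∇×G = (2*x - 4*y, -6*x*z - 2*y, 12*x^2*y + 8*x*y^2 - 2)
At (3, 1, -1): (2, 16, 130).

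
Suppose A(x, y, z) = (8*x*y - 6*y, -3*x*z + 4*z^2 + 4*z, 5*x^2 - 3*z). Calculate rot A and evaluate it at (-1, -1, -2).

(∇×A)₁ = ∂A₃/∂y − ∂A₂/∂z = 3*x - 8*z - 4
(∇×A)₂ = ∂A₁/∂z − ∂A₃/∂x = -10*x
(∇×A)₃ = ∂A₂/∂x − ∂A₁/∂y = -8*x - 3*z + 6
∇×A = (3*x - 8*z - 4, -10*x, -8*x - 3*z + 6)
At (-1, -1, -2): (9, 10, 20).

(9, 10, 20)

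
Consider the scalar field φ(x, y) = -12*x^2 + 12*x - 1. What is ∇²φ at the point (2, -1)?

∂²φ/∂x² = -24
∂²φ/∂y² = 0
∇²φ = -24
At (2, -1): -24.

-24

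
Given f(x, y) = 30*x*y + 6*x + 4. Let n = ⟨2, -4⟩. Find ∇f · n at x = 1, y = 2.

∂f/∂x = 30*y + 6
∂f/∂y = 30*x
∇f at (1, 2) = (66, 30)
∇f · n = (66)(2) + (30)(-4) = 12

12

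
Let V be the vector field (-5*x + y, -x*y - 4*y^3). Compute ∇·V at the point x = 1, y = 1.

∂V₁/∂x = -5
∂V₂/∂y = -x - 12*y^2
∇·V = -x - 12*y^2 - 5
At (1, 1): -18.

-18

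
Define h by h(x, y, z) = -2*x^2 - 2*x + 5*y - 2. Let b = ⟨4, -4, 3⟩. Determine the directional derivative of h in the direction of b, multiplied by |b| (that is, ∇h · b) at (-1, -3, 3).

-12

∂h/∂x = -4*x - 2
∂h/∂y = 5
∂h/∂z = 0
∇h at (-1, -3, 3) = (2, 5, 0)
∇h · b = (2)(4) + (5)(-4) + (0)(3) = -12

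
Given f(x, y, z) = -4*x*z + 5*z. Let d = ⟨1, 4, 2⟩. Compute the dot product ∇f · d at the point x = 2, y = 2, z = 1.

∂f/∂x = -4*z
∂f/∂y = 0
∂f/∂z = -4*x + 5
∇f at (2, 2, 1) = (-4, 0, -3)
∇f · d = (-4)(1) + (0)(4) + (-3)(2) = -10

-10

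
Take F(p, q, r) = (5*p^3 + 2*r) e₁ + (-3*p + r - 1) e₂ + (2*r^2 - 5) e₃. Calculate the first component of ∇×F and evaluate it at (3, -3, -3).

(∇×F)_1 = ∂F₃/∂q − ∂F₂/∂r
= 0 − (1)
= -1
At (3, -3, -3): -1.

-1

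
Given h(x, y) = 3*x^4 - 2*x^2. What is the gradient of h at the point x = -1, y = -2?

∂h/∂x = 12*x^3 - 4*x
∂h/∂y = 0
∇h = (12*x^3 - 4*x, 0)
At (-1, -2): (-8, 0).

(-8, 0)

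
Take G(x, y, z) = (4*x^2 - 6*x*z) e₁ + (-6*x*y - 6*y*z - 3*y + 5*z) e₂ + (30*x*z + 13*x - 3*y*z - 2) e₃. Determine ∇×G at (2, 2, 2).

(∇×G)₁ = ∂G₃/∂y − ∂G₂/∂z = 6*y - 3*z - 5
(∇×G)₂ = ∂G₁/∂z − ∂G₃/∂x = -6*x - 30*z - 13
(∇×G)₃ = ∂G₂/∂x − ∂G₁/∂y = -6*y
∇×G = (6*y - 3*z - 5, -6*x - 30*z - 13, -6*y)
At (2, 2, 2): (1, -85, -12).

(1, -85, -12)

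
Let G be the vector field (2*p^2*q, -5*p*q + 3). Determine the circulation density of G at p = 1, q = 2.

∂G₂/∂p = -5*q
∂G₁/∂q = 2*p^2
Scalar curl = -2*p^2 - 5*q
At (1, 2): -12.

-12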